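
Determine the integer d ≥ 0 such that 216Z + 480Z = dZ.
(216, 480) = (24); d = 24

In the PID Z, (a, b) is generated by gcd(a, b). Compute gcd(480, 216) with the extended Euclidean algorithm, tracking rows (r, s, t) with s·480 + t·216 = r:
  row A: (480, 1, 0)   [1·480 + 0·216 = 480]
  row B: (216, 0, 1)   [0·480 + 1·216 = 216]
  480 = 2·216 + 48   → row C = row A − 2·row B = (48, 1, −2)   [check: 1·480 − 2·216 = 48]
  216 = 4·48 + 24   → row D = row B − 4·row C = (24, −4, 9)   [check: −4·480 + 9·216 = 24]
  48 = 2·24 + 0   → remainder 0, stop. gcd = 24 (last nonzero row D).
So gcd(216, 480) = 24, with Bézout identity −4·480 + 9·216 = 24. Containment (⊇): the Bézout identity exhibits 24 as an element of (216, 480), giving (24) ⊆ (216, 480). Containment (⊆): since 24 | 216 and 24 | 480 (216 = 24·9, 480 = 24·20), every Z-linear combination of 216 and 480 is divisible by 24, so (216, 480) ⊆ (24). Therefore (216, 480) = (24), d = 24.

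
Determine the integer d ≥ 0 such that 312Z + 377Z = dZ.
In the PID Z, (a, b) is generated by gcd(a, b). Compute gcd(377, 312) with the extended Euclidean algorithm, tracking rows (r, s, t) with s·377 + t·312 = r:
  row A: (377, 1, 0)   [1·377 + 0·312 = 377]
  row B: (312, 0, 1)   [0·377 + 1·312 = 312]
  377 = 1·312 + 65   → row C = row A − 1·row B = (65, 1, −1)   [check: 1·377 − 1·312 = 65]
  312 = 4·65 + 52   → row D = row B − 4·row C = (52, −4, 5)   [check: −4·377 + 5·312 = 52]
  65 = 1·52 + 13   → row E = row C − 1·row D = (13, 5, −6)   [check: 5·377 − 6·312 = 13]
  52 = 4·13 + 0   → remainder 0, stop. gcd = 13 (last nonzero row E).
So gcd(312, 377) = 13, with Bézout identity 5·377 − 6·312 = 13. Containment (⊇): the Bézout identity exhibits 13 as an element of (312, 377), giving (13) ⊆ (312, 377). Containment (⊆): since 13 | 312 and 13 | 377 (312 = 13·24, 377 = 13·29), every Z-linear combination of 312 and 377 is divisible by 13, so (312, 377) ⊆ (13). Therefore (312, 377) = (13), d = 13.

Final answer: (312, 377) = (13); d = 13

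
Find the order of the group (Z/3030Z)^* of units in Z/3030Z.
|(Z/3030Z)^*| = 800

(Z/3030Z)^* consists of the classes a with gcd(a, 3030) = 1, so its order is φ(3030). φ is multiplicative, with φ(p^e) = p^e − p^(e−1). Factorise 3030 = 2 · 3 · 5 · 101. Then
  φ(3030) = (2 − 1) · (3 − 1) · (5 − 1) · (101 − 1) = 1 · 2 · 4 · 100 = 800.
Thus |(Z/3030Z)^*| = 800.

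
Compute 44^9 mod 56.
8

Use repeated squaring. Binary(9) = 1001. Walk through the bits of the exponent 9 left-to-right: at each bit after the leading one, square the running value, then multiply by 44 if the bit is 1 (always reducing mod 56):
  bit 1 = 1 (leading): start with 44.
  bit 2 = 0: square 44^2 = 1936 ≡ 32 (mod 56).
  bit 3 = 0: square 32^2 = 1024 ≡ 16 (mod 56).
  bit 4 = 1: square 16^2 = 256 ≡ 32; bit is 1, so multiply 32·44 = 1408 ≡ 8 (mod 56).
Final value: 44^9 ≡ 8 (mod 56).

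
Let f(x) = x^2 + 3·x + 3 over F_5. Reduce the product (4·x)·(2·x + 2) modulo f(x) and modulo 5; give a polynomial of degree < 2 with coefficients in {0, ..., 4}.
a · b ≡ 4·x + 1 (mod f(x))

Multiply as integer polynomials: a · b = 8·x^2 + 8·x. Reducing coefficients mod 5: a · b ≡ 3·x^2 + 3·x. Now divide by f(x) = x^2 + 3·x + 3 in F_5[x], eliminating the leading term at each step:
  leading term 3·x^2: subtract (3)·f(x) = 3·x^2 + 4·x + 4, leaving 4·x + 1 (coefficients mod 5)
The degree is now < 2, so this is the remainder. Hence a · b ≡ 4·x + 1 in F_5[x]/(f).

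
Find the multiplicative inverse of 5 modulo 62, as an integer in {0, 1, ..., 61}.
5^(−1) ≡ 25 (mod 62)

Apply the extended Euclidean algorithm to (62, 5), tracking rows (r, s, t) with s·62 + t·5 = r. Each division r_prev = q·r_cur + r_new produces the new row as (previous row) − q·(current row):
  row A: (62, 1, 0)   [1·62 + 0·5 = 62]
  row B: (5, 0, 1)   [0·62 + 1·5 = 5]
  62 = 12·5 + 2   → row C = row A − 12·row B = (2, 1, −12)   [check: 1·62 − 12·5 = 2]
  5 = 2·2 + 1   → row D = row B − 2·row C = (1, −2, 25)   [check: −2·62 + 25·5 = 1]
  2 = 2·1 + 0   → remainder 0, stop. gcd = 1 (last nonzero row D).
The gcd is 1, so 5 is invertible mod 62. The last nonzero row gives −2·62 + 25·5 = 1, so t = 25. So 5^(−1) ≡ 25 (mod 62). Verify: 5 · 25 = 125 ≡ 1 (mod 62). ✓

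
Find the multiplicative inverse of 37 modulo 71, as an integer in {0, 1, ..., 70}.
Apply the extended Euclidean algorithm to (71, 37), tracking rows (r, s, t) with s·71 + t·37 = r. Each division r_prev = q·r_cur + r_new produces the new row as (previous row) − q·(current row):
  row A: (71, 1, 0)   [1·71 + 0·37 = 71]
  row B: (37, 0, 1)   [0·71 + 1·37 = 37]
  71 = 1·37 + 34   → row C = row A − 1·row B = (34, 1, −1)   [check: 1·71 − 1·37 = 34]
  37 = 1·34 + 3   → row D = row B − 1·row C = (3, −1, 2)   [check: −1·71 + 2·37 = 3]
  34 = 11·3 + 1   → row E = row C − 11·row D = (1, 12, −23)   [check: 12·71 − 23·37 = 1]
  3 = 3·1 + 0   → remainder 0, stop. gcd = 1 (last nonzero row E).
The gcd is 1, so 37 is invertible mod 71. The last nonzero row gives 12·71 − 23·37 = 1, so t = −23. So 37^(−1) ≡ −23 ≡ 48 (mod 71). Verify: 37 · 48 = 1776 ≡ 1 (mod 71). ✓

Final answer: 37^(−1) ≡ 48 (mod 71)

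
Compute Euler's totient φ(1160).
φ is multiplicative, with φ(p^e) = p^e − p^(e−1). Factorise 1160 = 2^3 · 5 · 29. Then
  φ(1160) = (2^3 − 2^2) · (5 − 1) · (29 − 1) = 4 · 4 · 28 = 448.

Final answer: φ(1160) = 448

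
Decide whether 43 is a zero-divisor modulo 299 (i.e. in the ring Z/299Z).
gcd(43, 299) = 1, so 43 is a unit in Z/299Z (it has a multiplicative inverse). A unit cannot be a zero-divisor: if 43·b ≡ 0 then multiplying both sides by 43^(−1) gives b ≡ 0. So 43 is not a zero-divisor.

Final answer: NO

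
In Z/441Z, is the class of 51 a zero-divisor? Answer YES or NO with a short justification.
gcd(51, 441) = 3 > 1, so 51 is not a unit in Z/441Z. In Z/nZ every nonzero non-unit is a zero-divisor: explicitly, take b = 441/gcd = 147 ≠ 0 (mod 441); then 51·147 = 7497 = 17·441, i.e. 51·147 ≡ 0 (mod 441). So 51 is a zero-divisor.

Final answer: YES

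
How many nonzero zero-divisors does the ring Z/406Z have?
In Z/406Z each nonzero element is either a unit (gcd with 406 is 1) or a zero-divisor (gcd > 1). The number of units is φ(406): factorise 406 = 2 · 7 · 29, so φ(406) = (2 − 1) · (7 − 1) · (29 − 1) = 1 · 6 · 28 = 168. The nonzero elements number 406 − 1 = 405. Hence the nonzero zero-divisors number 405 − 168 = 237.

Final answer: Z/406Z has 237 nonzero zero-divisors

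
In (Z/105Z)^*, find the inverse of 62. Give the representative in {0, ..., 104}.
Apply the extended Euclidean algorithm to (105, 62), tracking rows (r, s, t) with s·105 + t·62 = r. Each division r_prev = q·r_cur + r_new produces the new row as (previous row) − q·(current row):
  row A: (105, 1, 0)   [1·105 + 0·62 = 105]
  row B: (62, 0, 1)   [0·105 + 1·62 = 62]
  105 = 1·62 + 43   → row C = row A − 1·row B = (43, 1, −1)   [check: 1·105 − 1·62 = 43]
  62 = 1·43 + 19   → row D = row B − 1·row C = (19, −1, 2)   [check: −1·105 + 2·62 = 19]
  43 = 2·19 + 5   → row E = row C − 2·row D = (5, 3, −5)   [check: 3·105 − 5·62 = 5]
  19 = 3·5 + 4   → row F = row D − 3·row E = (4, −10, 17)   [check: −10·105 + 17·62 = 4]
  5 = 1·4 + 1   → row G = row E − 1·row F = (1, 13, −22)   [check: 13·105 − 22·62 = 1]
  4 = 4·1 + 0   → remainder 0, stop. gcd = 1 (last nonzero row G).
The gcd is 1, so 62 is invertible mod 105. The last nonzero row gives 13·105 − 22·62 = 1, so t = −22. So 62^(−1) ≡ −22 ≡ 83 (mod 105). Verify: 62 · 83 = 5146 ≡ 1 (mod 105). ✓

Final answer: 62^(−1) ≡ 83 (mod 105)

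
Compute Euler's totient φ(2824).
φ is multiplicative, with φ(p^e) = p^e − p^(e−1). Factorise 2824 = 2^3 · 353. Then
  φ(2824) = (2^3 − 2^2) · (353 − 1) = 4 · 352 = 1408.

Final answer: φ(2824) = 1408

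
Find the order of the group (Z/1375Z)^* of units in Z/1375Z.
|(Z/1375Z)^*| = 1000

(Z/1375Z)^* consists of the classes a with gcd(a, 1375) = 1, so its order is φ(1375). φ is multiplicative, with φ(p^e) = p^e − p^(e−1). Factorise 1375 = 5^3 · 11. Then
  φ(1375) = (5^3 − 5^2) · (11 − 1) = 100 · 10 = 1000.
Thus |(Z/1375Z)^*| = 1000.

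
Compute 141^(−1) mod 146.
141^(−1) ≡ 29 (mod 146)

Apply the extended Euclidean algorithm to (146, 141), tracking rows (r, s, t) with s·146 + t·141 = r. Each division r_prev = q·r_cur + r_new produces the new row as (previous row) − q·(current row):
  row A: (146, 1, 0)   [1·146 + 0·141 = 146]
  row B: (141, 0, 1)   [0·146 + 1·141 = 141]
  146 = 1·141 + 5   → row C = row A − 1·row B = (5, 1, −1)   [check: 1·146 − 1·141 = 5]
  141 = 28·5 + 1   → row D = row B − 28·row C = (1, −28, 29)   [check: −28·146 + 29·141 = 1]
  5 = 5·1 + 0   → remainder 0, stop. gcd = 1 (last nonzero row D).
The gcd is 1, so 141 is invertible mod 146. The last nonzero row gives −28·146 + 29·141 = 1, so t = 29. So 141^(−1) ≡ 29 (mod 146). Verify: 141 · 29 = 4089 ≡ 1 (mod 146). ✓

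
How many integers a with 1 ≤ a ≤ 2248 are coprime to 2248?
The number of a ∈ {1, ..., 2248} with gcd(a, 2248) = 1 is by definition Euler's totient φ(2248). φ is multiplicative, with φ(p^e) = p^e − p^(e−1). Factorise 2248 = 2^3 · 281. Then
  φ(2248) = (2^3 − 2^2) · (281 − 1) = 4 · 280 = 1120.
So there are 1120 such integers.

Final answer: 1120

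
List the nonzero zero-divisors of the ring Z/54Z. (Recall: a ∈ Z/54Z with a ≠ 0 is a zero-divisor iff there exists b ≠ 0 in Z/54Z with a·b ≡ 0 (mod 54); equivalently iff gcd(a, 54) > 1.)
nonzero zero-divisors of Z/54Z = {2, 3, 4, 6, 8, 9, 10, 12, 14, 15, 16, 18, 20, 21, 22, 24, 26, 27, 28, 30, 32, 33, 34, 36, 38, 39, 40, 42, 44, 45, 46, 48, 50, 51, 52}

An element a ∈ Z/54Z (with a ≠ 0) is a zero-divisor iff gcd(a, 54) > 1 (because a is a unit precisely when gcd(a, n) = 1, and in Z/nZ every nonzero, non-unit element is a zero-divisor). Scan a = 1, ..., 53 and keep those with gcd(a, 54) > 1:
  gcd(2, 54) = 2, gcd(3, 54) = 3, gcd(4, 54) = 2, gcd(6, 54) = 6, gcd(8, 54) = 2, gcd(9, 54) = 9, gcd(10, 54) = 2, gcd(12, 54) = 6, gcd(14, 54) = 2, gcd(15, 54) = 3, gcd(16, 54) = 2, gcd(18, 54) = 18, gcd(20, 54) = 2, gcd(21, 54) = 3, gcd(22, 54) = 2, gcd(24, 54) = 6, gcd(26, 54) = 2, gcd(27, 54) = 27, gcd(28, 54) = 2, gcd(30, 54) = 6, gcd(32, 54) = 2, gcd(33, 54) = 3, gcd(34, 54) = 2, gcd(36, 54) = 18, gcd(38, 54) = 2, gcd(39, 54) = 3, gcd(40, 54) = 2, gcd(42, 54) = 6, gcd(44, 54) = 2, gcd(45, 54) = 9, gcd(46, 54) = 2, gcd(48, 54) = 6, gcd(50, 54) = 2, gcd(51, 54) = 3, gcd(52, 54) = 2.
All other a ∈ {1, ..., 53} have gcd(a, 54) = 1 and are units. So the nonzero zero-divisors are exactly the 35 values of a appearing in this scan.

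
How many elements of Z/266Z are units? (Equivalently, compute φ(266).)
An element a ∈ Z/266Z is a unit iff gcd(a, 266) = 1, so the number of units is φ(266). φ is multiplicative, with φ(p^e) = p^e − p^(e−1). Factorise 266 = 2 · 7 · 19. Then
  φ(266) = (2 − 1) · (7 − 1) · (19 − 1) = 1 · 6 · 18 = 108.

Final answer: Z/266Z has φ(266) = 108 units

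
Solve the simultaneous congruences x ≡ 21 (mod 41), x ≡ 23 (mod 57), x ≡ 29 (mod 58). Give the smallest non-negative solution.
x ≡ 105473 (mod 135546); the representative in [0, 135546) is 105473

The moduli 41, 57, 58 are pairwise coprime, so by the CRT there is a unique solution mod 41·57·58 = 135546.
Solve by successive substitution. Start with x ≡ 21 (mod 41).
  Combine with x ≡ 23 (mod 57): write x = 21 + 41·t and require 21 + 41·t ≡ 23 (mod 57), i.e. 41·t ≡ 23 − 21 ≡ 2 (mod 57). Since 41^(−1) ≡ 32 (mod 57), t ≡ 32·2 ≡ 7 (mod 57). So x ≡ 21 + 41·7 = 308 (mod 2337).
  Combine with x ≡ 29 (mod 58): write x = 308 + 2337·t and require 308 + 2337·t ≡ 29 (mod 58), i.e. 2337·t ≡ 29 − 308 ≡ 11 (mod 58). Since 2337^(−1) ≡ 41 (mod 58) (2337 ≡ 17 (mod 58)), t ≡ 41·11 ≡ 45 (mod 58). So x ≡ 308 + 2337·45 = 105473 (mod 135546).
Unique solution in [0, 135546): x = 105473.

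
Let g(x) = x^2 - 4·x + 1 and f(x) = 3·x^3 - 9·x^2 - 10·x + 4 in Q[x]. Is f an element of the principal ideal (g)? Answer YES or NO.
NO

In Q[x] the ideal (g) consists of all multiples of g, so f ∈ (g) iff g | f, i.e. iff the remainder of f on division by g is 0. Divide f by g (g is monic, so eliminate the leading term of the running remainder at each step):
  leading term 3·x^3: subtract (3·x)·g(x) = 3·x^3 - 12·x^2 + 3·x, leaving 3·x^2 - 13·x + 4
  leading term 3·x^2: subtract (3)·g(x) = 3·x^2 - 12·x + 3, leaving 1 - x
The remainder r(x) = 1 - x ≠ 0 (and deg r < deg g), so g ∤ f, i.e. f ∉ (g).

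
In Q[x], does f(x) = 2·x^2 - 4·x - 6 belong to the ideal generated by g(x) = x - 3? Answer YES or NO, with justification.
In Q[x] the ideal (g) consists of all multiples of g, so f ∈ (g) iff g | f, i.e. iff the remainder of f on division by g is 0. Divide f by g (g is monic, so eliminate the leading term of the running remainder at each step):
  leading term 2·x^2: subtract (2·x)·g(x) = 2·x^2 - 6·x, leaving 2·x - 6
  leading term 2·x: subtract (2)·g(x) = 2·x - 6, leaving 0
The remainder is 0, so f(x) = g(x) · h(x) with h(x) = 2·x + 2. Hence g | f, i.e. f ∈ (g).

Final answer: YES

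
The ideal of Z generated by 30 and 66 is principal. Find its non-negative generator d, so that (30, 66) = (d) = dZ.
In the PID Z, (a, b) is generated by gcd(a, b). Compute gcd(66, 30) with the extended Euclidean algorithm, tracking rows (r, s, t) with s·66 + t·30 = r:
  row A: (66, 1, 0)   [1·66 + 0·30 = 66]
  row B: (30, 0, 1)   [0·66 + 1·30 = 30]
  66 = 2·30 + 6   → row C = row A − 2·row B = (6, 1, −2)   [check: 1·66 − 2·30 = 6]
  30 = 5·6 + 0   → remainder 0, stop. gcd = 6 (last nonzero row C).
So gcd(30, 66) = 6, with Bézout identity 1·66 − 2·30 = 6. Containment (⊇): the Bézout identity exhibits 6 as an element of (30, 66), giving (6) ⊆ (30, 66). Containment (⊆): since 6 | 30 and 6 | 66 (30 = 6·5, 66 = 6·11), every Z-linear combination of 30 and 66 is divisible by 6, so (30, 66) ⊆ (6). Therefore (30, 66) = (6), d = 6.

Final answer: (30, 66) = (6); d = 6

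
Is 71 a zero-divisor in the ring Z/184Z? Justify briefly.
NO

gcd(71, 184) = 1, so 71 is a unit in Z/184Z (it has a multiplicative inverse). A unit cannot be a zero-divisor: if 71·b ≡ 0 then multiplying both sides by 71^(−1) gives b ≡ 0. So 71 is not a zero-divisor.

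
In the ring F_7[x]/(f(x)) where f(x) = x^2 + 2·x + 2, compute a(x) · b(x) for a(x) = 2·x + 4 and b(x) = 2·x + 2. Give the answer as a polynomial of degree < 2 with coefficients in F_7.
Multiply as integer polynomials: a · b = 4·x^2 + 12·x + 8. Reducing coefficients mod 7: a · b ≡ 4·x^2 + 5·x + 1. Now divide by f(x) = x^2 + 2·x + 2 in F_7[x], eliminating the leading term at each step:
  leading term 4·x^2: subtract (4)·f(x) = 4·x^2 + x + 1, leaving 4·x (coefficients mod 7)
The degree is now < 2, so this is the remainder. Hence a · b ≡ 4·x in F_7[x]/(f).

Final answer: a · b ≡ 4·x (mod f(x))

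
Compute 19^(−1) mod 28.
Apply the extended Euclidean algorithm to (28, 19), tracking rows (r, s, t) with s·28 + t·19 = r. Each division r_prev = q·r_cur + r_new produces the new row as (previous row) − q·(current row):
  row A: (28, 1, 0)   [1·28 + 0·19 = 28]
  row B: (19, 0, 1)   [0·28 + 1·19 = 19]
  28 = 1·19 + 9   → row C = row A − 1·row B = (9, 1, −1)   [check: 1·28 − 1·19 = 9]
  19 = 2·9 + 1   → row D = row B − 2·row C = (1, −2, 3)   [check: −2·28 + 3·19 = 1]
  9 = 9·1 + 0   → remainder 0, stop. gcd = 1 (last nonzero row D).
The gcd is 1, so 19 is invertible mod 28. The last nonzero row gives −2·28 + 3·19 = 1, so t = 3. So 19^(−1) ≡ 3 (mod 28). Verify: 19 · 3 = 57 ≡ 1 (mod 28). ✓

Final answer: 19^(−1) ≡ 3 (mod 28)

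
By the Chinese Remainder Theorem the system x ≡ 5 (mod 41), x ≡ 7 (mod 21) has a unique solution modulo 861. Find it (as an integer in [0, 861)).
The moduli 41, 21 are pairwise coprime, so by the CRT there is a unique solution mod 41·21 = 861.
Solve by successive substitution. Start with x ≡ 5 (mod 41).
  Combine with x ≡ 7 (mod 21): write x = 5 + 41·t and require 5 + 41·t ≡ 7 (mod 21), i.e. 41·t ≡ 7 − 5 ≡ 2 (mod 21). Since 41^(−1) ≡ 20 (mod 21) (41 ≡ 20 (mod 21)), t ≡ 20·2 ≡ 19 (mod 21). So x ≡ 5 + 41·19 = 784 (mod 861).
Unique solution in [0, 861): x = 784.

Final answer: x ≡ 784 (mod 861); the representative in [0, 861) is 784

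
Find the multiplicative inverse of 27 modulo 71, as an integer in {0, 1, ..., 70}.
Apply the extended Euclidean algorithm to (71, 27), tracking rows (r, s, t) with s·71 + t·27 = r. Each division r_prev = q·r_cur + r_new produces the new row as (previous row) − q·(current row):
  row A: (71, 1, 0)   [1·71 + 0·27 = 71]
  row B: (27, 0, 1)   [0·71 + 1·27 = 27]
  71 = 2·27 + 17   → row C = row A − 2·row B = (17, 1, −2)   [check: 1·71 − 2·27 = 17]
  27 = 1·17 + 10   → row D = row B − 1·row C = (10, −1, 3)   [check: −1·71 + 3·27 = 10]
  17 = 1·10 + 7   → row E = row C − 1·row D = (7, 2, −5)   [check: 2·71 − 5·27 = 7]
  10 = 1·7 + 3   → row F = row D − 1·row E = (3, −3, 8)   [check: −3·71 + 8·27 = 3]
  7 = 2·3 + 1   → row G = row E − 2·row F = (1, 8, −21)   [check: 8·71 − 21·27 = 1]
  3 = 3·1 + 0   → remainder 0, stop. gcd = 1 (last nonzero row G).
The gcd is 1, so 27 is invertible mod 71. The last nonzero row gives 8·71 − 21·27 = 1, so t = −21. So 27^(−1) ≡ −21 ≡ 50 (mod 71). Verify: 27 · 50 = 1350 ≡ 1 (mod 71). ✓

Final answer: 27^(−1) ≡ 50 (mod 71)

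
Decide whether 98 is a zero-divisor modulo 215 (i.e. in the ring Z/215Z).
NO

gcd(98, 215) = 1, so 98 is a unit in Z/215Z (it has a multiplicative inverse). A unit cannot be a zero-divisor: if 98·b ≡ 0 then multiplying both sides by 98^(−1) gives b ≡ 0. So 98 is not a zero-divisor.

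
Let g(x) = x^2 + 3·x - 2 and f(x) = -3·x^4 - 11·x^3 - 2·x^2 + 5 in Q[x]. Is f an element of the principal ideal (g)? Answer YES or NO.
In Q[x] the ideal (g) consists of all multiples of g, so f ∈ (g) iff g | f, i.e. iff the remainder of f on division by g is 0. Divide f by g (g is monic, so eliminate the leading term of the running remainder at each step):
  leading term -3·x^4: subtract (-3·x^2)·g(x) = -3·x^4 - 9·x^3 + 6·x^2, leaving -2·x^3 - 8·x^2 + 5
  leading term -2·x^3: subtract (-2·x)·g(x) = -2·x^3 - 6·x^2 + 4·x, leaving -2·x^2 - 4·x + 5
  leading term -2·x^2: subtract (-2)·g(x) = -2·x^2 - 6·x + 4, leaving 2·x + 1
The remainder r(x) = 2·x + 1 ≠ 0 (and deg r < deg g), so g ∤ f, i.e. f ∉ (g).

Final answer: NO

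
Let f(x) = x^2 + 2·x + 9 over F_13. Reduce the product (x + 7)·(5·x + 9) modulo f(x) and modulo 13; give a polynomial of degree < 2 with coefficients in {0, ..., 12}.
a · b ≡ 8·x + 5 (mod f(x))

Multiply as integer polynomials: a · b = 5·x^2 + 44·x + 63. Reducing coefficients mod 13: a · b ≡ 5·x^2 + 5·x + 11. Now divide by f(x) = x^2 + 2·x + 9 in F_13[x], eliminating the leading term at each step:
  leading term 5·x^2: subtract (5)·f(x) = 5·x^2 + 10·x + 6, leaving 8·x + 5 (coefficients mod 13)
The degree is now < 2, so this is the remainder. Hence a · b ≡ 8·x + 5 in F_13[x]/(f).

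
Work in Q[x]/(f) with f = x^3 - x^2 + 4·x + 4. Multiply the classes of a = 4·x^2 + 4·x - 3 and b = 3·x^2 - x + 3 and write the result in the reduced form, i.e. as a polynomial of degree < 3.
a · b ≡ -29·x^2 - 113·x - 89 (mod f(x))

First multiply in Q[x] without reducing: a · b = 12·x^4 + 8·x^3 - x^2 + 15·x - 9. Now divide by f(x) = x^3 - x^2 + 4·x + 4, eliminating the leading term at each step:
  leading term 12·x^4: subtract (12·x)·f(x) = 12·x^4 - 12·x^3 + 48·x^2 + 48·x, leaving 20·x^3 - 49·x^2 - 33·x - 9
  leading term 20·x^3: subtract (20)·f(x) = 20·x^3 - 20·x^2 + 80·x + 80, leaving -29·x^2 - 113·x - 89
The degree is now < 3, so this is the remainder. Hence a · b ≡ -29·x^2 - 113·x - 89 in Q[x]/(f).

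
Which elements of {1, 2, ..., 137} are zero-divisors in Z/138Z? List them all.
An element a ∈ Z/138Z (with a ≠ 0) is a zero-divisor iff gcd(a, 138) > 1 (because a is a unit precisely when gcd(a, n) = 1, and in Z/nZ every nonzero, non-unit element is a zero-divisor). Scan a = 1, ..., 137 and keep those with gcd(a, 138) > 1:
  gcd(2, 138) = 2, gcd(3, 138) = 3, gcd(4, 138) = 2, gcd(6, 138) = 6, gcd(8, 138) = 2, gcd(9, 138) = 3, gcd(10, 138) = 2, gcd(12, 138) = 6, gcd(14, 138) = 2, gcd(15, 138) = 3, gcd(16, 138) = 2, gcd(18, 138) = 6, gcd(20, 138) = 2, gcd(21, 138) = 3, gcd(22, 138) = 2, gcd(23, 138) = 23, gcd(24, 138) = 6, gcd(26, 138) = 2, gcd(27, 138) = 3, gcd(28, 138) = 2, gcd(30, 138) = 6, gcd(32, 138) = 2, gcd(33, 138) = 3, gcd(34, 138) = 2, gcd(36, 138) = 6, gcd(38, 138) = 2, gcd(39, 138) = 3, gcd(40, 138) = 2, gcd(42, 138) = 6, gcd(44, 138) = 2, gcd(45, 138) = 3, gcd(46, 138) = 46, gcd(48, 138) = 6, gcd(50, 138) = 2, gcd(51, 138) = 3, gcd(52, 138) = 2, gcd(54, 138) = 6, gcd(56, 138) = 2, gcd(57, 138) = 3, gcd(58, 138) = 2, gcd(60, 138) = 6, gcd(62, 138) = 2, gcd(63, 138) = 3, gcd(64, 138) = 2, gcd(66, 138) = 6, gcd(68, 138) = 2, gcd(69, 138) = 69, gcd(70, 138) = 2, gcd(72, 138) = 6, gcd(74, 138) = 2, gcd(75, 138) = 3, gcd(76, 138) = 2, gcd(78, 138) = 6, gcd(80, 138) = 2, gcd(81, 138) = 3, gcd(82, 138) = 2, gcd(84, 138) = 6, gcd(86, 138) = 2, gcd(87, 138) = 3, gcd(88, 138) = 2, gcd(90, 138) = 6, gcd(92, 138) = 46, gcd(93, 138) = 3, gcd(94, 138) = 2, gcd(96, 138) = 6, gcd(98, 138) = 2, gcd(99, 138) = 3, gcd(100, 138) = 2, gcd(102, 138) = 6, gcd(104, 138) = 2, gcd(105, 138) = 3, gcd(106, 138) = 2, gcd(108, 138) = 6, gcd(110, 138) = 2, gcd(111, 138) = 3, gcd(112, 138) = 2, gcd(114, 138) = 6, gcd(115, 138) = 23, gcd(116, 138) = 2, gcd(117, 138) = 3, gcd(118, 138) = 2, gcd(120, 138) = 6, gcd(122, 138) = 2, gcd(123, 138) = 3, gcd(124, 138) = 2, gcd(126, 138) = 6, gcd(128, 138) = 2, gcd(129, 138) = 3, gcd(130, 138) = 2, gcd(132, 138) = 6, gcd(134, 138) = 2, gcd(135, 138) = 3, gcd(136, 138) = 2.
All other a ∈ {1, ..., 137} have gcd(a, 138) = 1 and are units. So the nonzero zero-divisors are exactly the 93 values of a appearing in this scan.

Final answer: nonzero zero-divisors of Z/138Z = {2, 3, 4, 6, 8, 9, 10, 12, 14, 15, 16, 18, 20, 21, 22, 23, 24, 26, 27, 28, 30, 32, 33, 34, 36, 38, 39, 40, 42, 44, 45, 46, 48, 50, 51, 52, 54, 56, 57, 58, 60, 62, 63, 64, 66, 68, 69, 70, 72, 74, 75, 76, 78, 80, 81, 82, 84, 86, 87, 88, 90, 92, 93, 94, 96, 98, 99, 100, 102, 104, 105, 106, 108, 110, 111, 112, 114, 115, 116, 117, 118, 120, 122, 123, 124, 126, 128, 129, 130, 132, 134, 135, 136}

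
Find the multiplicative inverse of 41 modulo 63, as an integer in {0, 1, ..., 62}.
Apply the extended Euclidean algorithm to (63, 41), tracking rows (r, s, t) with s·63 + t·41 = r. Each division r_prev = q·r_cur + r_new produces the new row as (previous row) − q·(current row):
  row A: (63, 1, 0)   [1·63 + 0·41 = 63]
  row B: (41, 0, 1)   [0·63 + 1·41 = 41]
  63 = 1·41 + 22   → row C = row A − 1·row B = (22, 1, −1)   [check: 1·63 − 1·41 = 22]
  41 = 1·22 + 19   → row D = row B − 1·row C = (19, −1, 2)   [check: −1·63 + 2·41 = 19]
  22 = 1·19 + 3   → row E = row C − 1·row D = (3, 2, −3)   [check: 2·63 − 3·41 = 3]
  19 = 6·3 + 1   → row F = row D − 6·row E = (1, −13, 20)   [check: −13·63 + 20·41 = 1]
  3 = 3·1 + 0   → remainder 0, stop. gcd = 1 (last nonzero row F).
The gcd is 1, so 41 is invertible mod 63. The last nonzero row gives −13·63 + 20·41 = 1, so t = 20. So 41^(−1) ≡ 20 (mod 63). Verify: 41 · 20 = 820 ≡ 1 (mod 63). ✓

Final answer: 41^(−1) ≡ 20 (mod 63)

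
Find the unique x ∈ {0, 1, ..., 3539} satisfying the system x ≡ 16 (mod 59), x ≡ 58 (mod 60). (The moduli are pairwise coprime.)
x ≡ 1078 (mod 3540); the representative in [0, 3540) is 1078

The moduli 59, 60 are pairwise coprime, so by the CRT there is a unique solution mod 59·60 = 3540.
Solve by successive substitution. Start with x ≡ 16 (mod 59).
  Combine with x ≡ 58 (mod 60): write x = 16 + 59·t and require 16 + 59·t ≡ 58 (mod 60), i.e. 59·t ≡ 58 − 16 ≡ 42 (mod 60). Since 59^(−1) ≡ 59 (mod 60), t ≡ 59·42 ≡ 18 (mod 60). So x ≡ 16 + 59·18 = 1078 (mod 3540).
Unique solution in [0, 3540): x = 1078.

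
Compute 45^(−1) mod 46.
45^(−1) ≡ 45 (mod 46)

Apply the extended Euclidean algorithm to (46, 45), tracking rows (r, s, t) with s·46 + t·45 = r. Each division r_prev = q·r_cur + r_new produces the new row as (previous row) − q·(current row):
  row A: (46, 1, 0)   [1·46 + 0·45 = 46]
  row B: (45, 0, 1)   [0·46 + 1·45 = 45]
  46 = 1·45 + 1   → row C = row A − 1·row B = (1, 1, −1)   [check: 1·46 − 1·45 = 1]
  45 = 45·1 + 0   → remainder 0, stop. gcd = 1 (last nonzero row C).
The gcd is 1, so 45 is invertible mod 46. The last nonzero row gives 1·46 − 1·45 = 1, so t = −1. So 45^(−1) ≡ −1 ≡ 45 (mod 46). Verify: 45 · 45 = 2025 ≡ 1 (mod 46). ✓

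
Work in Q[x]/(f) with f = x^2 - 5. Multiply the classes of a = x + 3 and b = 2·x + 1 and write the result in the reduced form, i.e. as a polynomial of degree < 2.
First multiply in Q[x] without reducing: a · b = 2·x^2 + 7·x + 3. Now divide by f(x) = x^2 - 5, eliminating the leading term at each step:
  leading term 2·x^2: subtract (2)·f(x) = 2·x^2 - 10, leaving 7·x + 13
The degree is now < 2, so this is the remainder. Hence a · b ≡ 7·x + 13 in Q[x]/(f).

Final answer: a · b ≡ 7·x + 13 (mod f(x))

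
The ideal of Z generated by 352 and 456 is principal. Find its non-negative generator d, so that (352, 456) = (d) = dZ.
(352, 456) = (8); d = 8

In the PID Z, (a, b) is generated by gcd(a, b). Compute gcd(456, 352) with the extended Euclidean algorithm, tracking rows (r, s, t) with s·456 + t·352 = r:
  row A: (456, 1, 0)   [1·456 + 0·352 = 456]
  row B: (352, 0, 1)   [0·456 + 1·352 = 352]
  456 = 1·352 + 104   → row C = row A − 1·row B = (104, 1, −1)   [check: 1·456 − 1·352 = 104]
  352 = 3·104 + 40   → row D = row B − 3·row C = (40, −3, 4)   [check: −3·456 + 4·352 = 40]
  104 = 2·40 + 24   → row E = row C − 2·row D = (24, 7, −9)   [check: 7·456 − 9·352 = 24]
  40 = 1·24 + 16   → row F = row D − 1·row E = (16, −10, 13)   [check: −10·456 + 13·352 = 16]
  24 = 1·16 + 8   → row G = row E − 1·row F = (8, 17, −22)   [check: 17·456 − 22·352 = 8]
  16 = 2·8 + 0   → remainder 0, stop. gcd = 8 (last nonzero row G).
So gcd(352, 456) = 8, with Bézout identity 17·456 − 22·352 = 8. Containment (⊇): the Bézout identity exhibits 8 as an element of (352, 456), giving (8) ⊆ (352, 456). Containment (⊆): since 8 | 352 and 8 | 456 (352 = 8·44, 456 = 8·57), every Z-linear combination of 352 and 456 is divisible by 8, so (352, 456) ⊆ (8). Therefore (352, 456) = (8), d = 8.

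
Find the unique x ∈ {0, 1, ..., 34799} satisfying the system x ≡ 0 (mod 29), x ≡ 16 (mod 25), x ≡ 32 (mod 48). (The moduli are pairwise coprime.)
x ≡ 8816 (mod 34800); the representative in [0, 34800) is 8816

The moduli 29, 25, 48 are pairwise coprime, so by the CRT there is a unique solution mod 29·25·48 = 34800.
Solve by successive substitution. Start with x ≡ 0 (mod 29).
  Combine with x ≡ 16 (mod 25): write x = 29·t and require 29·t ≡ 16 (mod 25). Since 29^(−1) ≡ 19 (mod 25) (29 ≡ 4 (mod 25)), t ≡ 19·16 ≡ 4 (mod 25). So x ≡ 29·4 = 116 (mod 725).
  Combine with x ≡ 32 (mod 48): write x = 116 + 725·t and require 116 + 725·t ≡ 32 (mod 48), i.e. 725·t ≡ 32 − 116 ≡ 12 (mod 48). Since 725^(−1) ≡ 29 (mod 48) (725 ≡ 5 (mod 48)), t ≡ 29·12 ≡ 12 (mod 48). So x ≡ 116 + 725·12 = 8816 (mod 34800).
Unique solution in [0, 34800): x = 8816.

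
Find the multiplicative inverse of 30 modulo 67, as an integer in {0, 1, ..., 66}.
30^(−1) ≡ 38 (mod 67)

Apply the extended Euclidean algorithm to (67, 30), tracking rows (r, s, t) with s·67 + t·30 = r. Each division r_prev = q·r_cur + r_new produces the new row as (previous row) − q·(current row):
  row A: (67, 1, 0)   [1·67 + 0·30 = 67]
  row B: (30, 0, 1)   [0·67 + 1·30 = 30]
  67 = 2·30 + 7   → row C = row A − 2·row B = (7, 1, −2)   [check: 1·67 − 2·30 = 7]
  30 = 4·7 + 2   → row D = row B − 4·row C = (2, −4, 9)   [check: −4·67 + 9·30 = 2]
  7 = 3·2 + 1   → row E = row C − 3·row D = (1, 13, −29)   [check: 13·67 − 29·30 = 1]
  2 = 2·1 + 0   → remainder 0, stop. gcd = 1 (last nonzero row E).
The gcd is 1, so 30 is invertible mod 67. The last nonzero row gives 13·67 − 29·30 = 1, so t = −29. So 30^(−1) ≡ −29 ≡ 38 (mod 67). Verify: 30 · 38 = 1140 ≡ 1 (mod 67). ✓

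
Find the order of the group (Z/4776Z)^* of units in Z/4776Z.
|(Z/4776Z)^*| = 1584

(Z/4776Z)^* consists of the classes a with gcd(a, 4776) = 1, so its order is φ(4776). φ is multiplicative, with φ(p^e) = p^e − p^(e−1). Factorise 4776 = 2^3 · 3 · 199. Then
  φ(4776) = (2^3 − 2^2) · (3 − 1) · (199 − 1) = 4 · 2 · 198 = 1584.
Thus |(Z/4776Z)^*| = 1584.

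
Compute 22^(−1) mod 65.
Apply the extended Euclidean algorithm to (65, 22), tracking rows (r, s, t) with s·65 + t·22 = r. Each division r_prev = q·r_cur + r_new produces the new row as (previous row) − q·(current row):
  row A: (65, 1, 0)   [1·65 + 0·22 = 65]
  row B: (22, 0, 1)   [0·65 + 1·22 = 22]
  65 = 2·22 + 21   → row C = row A − 2·row B = (21, 1, −2)   [check: 1·65 − 2·22 = 21]
  22 = 1·21 + 1   → row D = row B − 1·row C = (1, −1, 3)   [check: −1·65 + 3·22 = 1]
  21 = 21·1 + 0   → remainder 0, stop. gcd = 1 (last nonzero row D).
The gcd is 1, so 22 is invertible mod 65. The last nonzero row gives −1·65 + 3·22 = 1, so t = 3. So 22^(−1) ≡ 3 (mod 65). Verify: 22 · 3 = 66 ≡ 1 (mod 65). ✓

Final answer: 22^(−1) ≡ 3 (mod 65)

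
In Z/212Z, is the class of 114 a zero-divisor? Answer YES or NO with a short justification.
gcd(114, 212) = 2 > 1, so 114 is not a unit in Z/212Z. In Z/nZ every nonzero non-unit is a zero-divisor: explicitly, take b = 212/gcd = 106 ≠ 0 (mod 212); then 114·106 = 12084 = 57·212, i.e. 114·106 ≡ 0 (mod 212). So 114 is a zero-divisor.

Final answer: YES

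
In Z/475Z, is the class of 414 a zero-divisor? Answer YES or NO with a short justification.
gcd(414, 475) = 1, so 414 is a unit in Z/475Z (it has a multiplicative inverse). A unit cannot be a zero-divisor: if 414·b ≡ 0 then multiplying both sides by 414^(−1) gives b ≡ 0. So 414 is not a zero-divisor.

Final answer: NO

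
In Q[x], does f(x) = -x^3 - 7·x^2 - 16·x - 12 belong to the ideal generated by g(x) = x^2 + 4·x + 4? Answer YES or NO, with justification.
YES

In Q[x] the ideal (g) consists of all multiples of g, so f ∈ (g) iff g | f, i.e. iff the remainder of f on division by g is 0. Divide f by g (g is monic, so eliminate the leading term of the running remainder at each step):
  leading term -x^3: subtract (-x)·g(x) = -x^3 - 4·x^2 - 4·x, leaving -3·x^2 - 12·x - 12
  leading term -3·x^2: subtract (-3)·g(x) = -3·x^2 - 12·x - 12, leaving 0
The remainder is 0, so f(x) = g(x) · h(x) with h(x) = -x - 3. Hence g | f, i.e. f ∈ (g).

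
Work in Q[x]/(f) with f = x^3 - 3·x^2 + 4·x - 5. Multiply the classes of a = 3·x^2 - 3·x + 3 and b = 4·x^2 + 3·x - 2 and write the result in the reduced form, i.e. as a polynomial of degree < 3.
a · b ≡ 48·x^2 - 57·x + 159 (mod f(x))

First multiply in Q[x] without reducing: a · b = 12·x^4 - 3·x^3 - 3·x^2 + 15·x - 6. Now divide by f(x) = x^3 - 3·x^2 + 4·x - 5, eliminating the leading term at each step:
  leading term 12·x^4: subtract (12·x)·f(x) = 12·x^4 - 36·x^3 + 48·x^2 - 60·x, leaving 33·x^3 - 51·x^2 + 75·x - 6
  leading term 33·x^3: subtract (33)·f(x) = 33·x^3 - 99·x^2 + 132·x - 165, leaving 48·x^2 - 57·x + 159
The degree is now < 3, so this is the remainder. Hence a · b ≡ 48·x^2 - 57·x + 159 in Q[x]/(f).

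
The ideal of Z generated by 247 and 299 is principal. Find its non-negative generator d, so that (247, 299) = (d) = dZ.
In the PID Z, (a, b) is generated by gcd(a, b). Compute gcd(299, 247) with the extended Euclidean algorithm, tracking rows (r, s, t) with s·299 + t·247 = r:
  row A: (299, 1, 0)   [1·299 + 0·247 = 299]
  row B: (247, 0, 1)   [0·299 + 1·247 = 247]
  299 = 1·247 + 52   → row C = row A − 1·row B = (52, 1, −1)   [check: 1·299 − 1·247 = 52]
  247 = 4·52 + 39   → row D = row B − 4·row C = (39, −4, 5)   [check: −4·299 + 5·247 = 39]
  52 = 1·39 + 13   → row E = row C − 1·row D = (13, 5, −6)   [check: 5·299 − 6·247 = 13]
  39 = 3·13 + 0   → remainder 0, stop. gcd = 13 (last nonzero row E).
So gcd(247, 299) = 13, with Bézout identity 5·299 − 6·247 = 13. Containment (⊇): the Bézout identity exhibits 13 as an element of (247, 299), giving (13) ⊆ (247, 299). Containment (⊆): since 13 | 247 and 13 | 299 (247 = 13·19, 299 = 13·23), every Z-linear combination of 247 and 299 is divisible by 13, so (247, 299) ⊆ (13). Therefore (247, 299) = (13), d = 13.

Final answer: (247, 299) = (13); d = 13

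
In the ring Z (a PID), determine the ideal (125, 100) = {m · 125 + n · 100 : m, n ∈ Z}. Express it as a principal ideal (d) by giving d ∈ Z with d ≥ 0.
(125, 100) = (25); d = 25

In the PID Z, (a, b) is generated by gcd(a, b). Compute gcd(125, 100) with the extended Euclidean algorithm, tracking rows (r, s, t) with s·125 + t·100 = r:
  row A: (125, 1, 0)   [1·125 + 0·100 = 125]
  row B: (100, 0, 1)   [0·125 + 1·100 = 100]
  125 = 1·100 + 25   → row C = row A − 1·row B = (25, 1, −1)   [check: 1·125 − 1·100 = 25]
  100 = 4·25 + 0   → remainder 0, stop. gcd = 25 (last nonzero row C).
So gcd(125, 100) = 25, with Bézout identity 1·125 − 1·100 = 25. Containment (⊇): the Bézout identity exhibits 25 as an element of (125, 100), giving (25) ⊆ (125, 100). Containment (⊆): since 25 | 125 and 25 | 100 (125 = 25·5, 100 = 25·4), every Z-linear combination of 125 and 100 is divisible by 25, so (125, 100) ⊆ (25). Therefore (125, 100) = (25), d = 25.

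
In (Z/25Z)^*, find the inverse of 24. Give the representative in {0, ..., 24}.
24^(−1) ≡ 24 (mod 25)

Apply the extended Euclidean algorithm to (25, 24), tracking rows (r, s, t) with s·25 + t·24 = r. Each division r_prev = q·r_cur + r_new produces the new row as (previous row) − q·(current row):
  row A: (25, 1, 0)   [1·25 + 0·24 = 25]
  row B: (24, 0, 1)   [0·25 + 1·24 = 24]
  25 = 1·24 + 1   → row C = row A − 1·row B = (1, 1, −1)   [check: 1·25 − 1·24 = 1]
  24 = 24·1 + 0   → remainder 0, stop. gcd = 1 (last nonzero row C).
The gcd is 1, so 24 is invertible mod 25. The last nonzero row gives 1·25 − 1·24 = 1, so t = −1. So 24^(−1) ≡ −1 ≡ 24 (mod 25). Verify: 24 · 24 = 576 ≡ 1 (mod 25). ✓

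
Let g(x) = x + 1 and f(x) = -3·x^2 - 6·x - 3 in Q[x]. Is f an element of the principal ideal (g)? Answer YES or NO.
YES

In Q[x] the ideal (g) consists of all multiples of g, so f ∈ (g) iff g | f, i.e. iff the remainder of f on division by g is 0. Divide f by g (g is monic, so eliminate the leading term of the running remainder at each step):
  leading term -3·x^2: subtract (-3·x)·g(x) = -3·x^2 - 3·x, leaving -3·x - 3
  leading term -3·x: subtract (-3)·g(x) = -3·x - 3, leaving 0
The remainder is 0, so f(x) = g(x) · h(x) with h(x) = -3·x - 3. Hence g | f, i.e. f ∈ (g).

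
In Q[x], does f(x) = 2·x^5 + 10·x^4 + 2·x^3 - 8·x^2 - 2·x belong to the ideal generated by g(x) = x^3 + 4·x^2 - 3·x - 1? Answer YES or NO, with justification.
In Q[x] the ideal (g) consists of all multiples of g, so f ∈ (g) iff g | f, i.e. iff the remainder of f on division by g is 0. Divide f by g (g is monic, so eliminate the leading term of the running remainder at each step):
  leading term 2·x^5: subtract (2·x^2)·g(x) = 2·x^5 + 8·x^4 - 6·x^3 - 2·x^2, leaving 2·x^4 + 8·x^3 - 6·x^2 - 2·x
  leading term 2·x^4: subtract (2·x)·g(x) = 2·x^4 + 8·x^3 - 6·x^2 - 2·x, leaving 0
The remainder is 0, so f(x) = g(x) · h(x) with h(x) = 2·x^2 + 2·x. Hence g | f, i.e. f ∈ (g).

Final answer: YES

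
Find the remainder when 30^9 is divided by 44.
40

Use repeated squaring. Binary(9) = 1001. Walk through the bits of the exponent 9 left-to-right: at each bit after the leading one, square the running value, then multiply by 30 if the bit is 1 (always reducing mod 44):
  bit 1 = 1 (leading): start with 30.
  bit 2 = 0: square 30^2 = 900 ≡ 20 (mod 44).
  bit 3 = 0: square 20^2 = 400 ≡ 4 (mod 44).
  bit 4 = 1: square 4^2 = 16; bit is 1, so multiply 16·30 = 480 ≡ 40 (mod 44).
Final value: 30^9 ≡ 40 (mod 44).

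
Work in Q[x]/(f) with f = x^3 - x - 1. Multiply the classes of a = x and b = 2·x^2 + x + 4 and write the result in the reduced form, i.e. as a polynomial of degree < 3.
First multiply in Q[x] without reducing: a · b = 2·x^3 + x^2 + 4·x. Now divide by f(x) = x^3 - x - 1, eliminating the leading term at each step:
  leading term 2·x^3: subtract (2)·f(x) = 2·x^3 - 2·x - 2, leaving x^2 + 6·x + 2
The degree is now < 3, so this is the remainder. Hence a · b ≡ x^2 + 6·x + 2 in Q[x]/(f).

Final answer: a · b ≡ x^2 + 6·x + 2 (mod f(x))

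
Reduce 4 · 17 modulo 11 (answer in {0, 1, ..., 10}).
Reduce the factors first: 17 ≡ 6 (mod 11), so 4 · 17 ≡ 4 · 6 (mod 11). 4 · 6 = 24. Dividing by 11: 24 = 2·11 + 2. So (4 · 17) mod 11 = 2.

Final answer: 2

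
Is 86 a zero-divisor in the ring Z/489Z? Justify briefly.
NO

gcd(86, 489) = 1, so 86 is a unit in Z/489Z (it has a multiplicative inverse). A unit cannot be a zero-divisor: if 86·b ≡ 0 then multiplying both sides by 86^(−1) gives b ≡ 0. So 86 is not a zero-divisor.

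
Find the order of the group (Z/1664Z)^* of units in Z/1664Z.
(Z/1664Z)^* consists of the classes a with gcd(a, 1664) = 1, so its order is φ(1664). φ is multiplicative, with φ(p^e) = p^e − p^(e−1). Factorise 1664 = 2^7 · 13. Then
  φ(1664) = (2^7 − 2^6) · (13 − 1) = 64 · 12 = 768.
Thus |(Z/1664Z)^*| = 768.

Final answer: |(Z/1664Z)^*| = 768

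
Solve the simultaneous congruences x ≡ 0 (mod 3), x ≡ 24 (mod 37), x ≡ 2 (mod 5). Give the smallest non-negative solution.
The moduli 3, 37, 5 are pairwise coprime, so by the CRT there is a unique solution mod 3·37·5 = 555.
Solve by successive substitution. Start with x ≡ 0 (mod 3).
  Combine with x ≡ 24 (mod 37): write x = 3·t and require 3·t ≡ 24 (mod 37). Since 3^(−1) ≡ 25 (mod 37), t ≡ 25·24 ≡ 8 (mod 37). So x ≡ 3·8 = 24 (mod 111).
  Combine with x ≡ 2 (mod 5): write x = 24 + 111·t and require 24 + 111·t ≡ 2 (mod 5), i.e. 111·t ≡ 2 − 24 ≡ 3 (mod 5). Since 111^(−1) ≡ 1 (mod 5) (111 ≡ 1 (mod 5)), t ≡ 1·3 ≡ 3 (mod 5). So x ≡ 24 + 111·3 = 357 (mod 555).
Unique solution in [0, 555): x = 357.

Final answer: x ≡ 357 (mod 555); the representative in [0, 555) is 357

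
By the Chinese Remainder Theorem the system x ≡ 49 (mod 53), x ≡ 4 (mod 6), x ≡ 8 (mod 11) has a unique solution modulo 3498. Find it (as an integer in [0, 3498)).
x ≡ 844 (mod 3498); the representative in [0, 3498) is 844

The moduli 53, 6, 11 are pairwise coprime, so by the CRT there is a unique solution mod 53·6·11 = 3498.
Solve by successive substitution. Start with x ≡ 49 (mod 53).
  Combine with x ≡ 4 (mod 6): write x = 49 + 53·t and require 49 + 53·t ≡ 4 (mod 6), i.e. 53·t ≡ 4 − 49 ≡ 3 (mod 6). Since 53^(−1) ≡ 5 (mod 6) (53 ≡ 5 (mod 6)), t ≡ 5·3 ≡ 3 (mod 6). So x ≡ 49 + 53·3 = 208 (mod 318).
  Combine with x ≡ 8 (mod 11): write x = 208 + 318·t and require 208 + 318·t ≡ 8 (mod 11), i.e. 318·t ≡ 8 − 208 ≡ 9 (mod 11). Since 318^(−1) ≡ 10 (mod 11) (318 ≡ 10 (mod 11)), t ≡ 10·9 ≡ 2 (mod 11). So x ≡ 208 + 318·2 = 844 (mod 3498).
Unique solution in [0, 3498): x = 844.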